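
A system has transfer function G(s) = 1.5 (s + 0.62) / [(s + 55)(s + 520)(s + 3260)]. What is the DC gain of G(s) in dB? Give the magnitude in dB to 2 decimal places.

-160.02 dB

G(0) = 1.5 × 0.62 / (55 × 520 × 3260) = 9.9747e-09
20 log₁₀(9.9747e-09) = -160.022 dB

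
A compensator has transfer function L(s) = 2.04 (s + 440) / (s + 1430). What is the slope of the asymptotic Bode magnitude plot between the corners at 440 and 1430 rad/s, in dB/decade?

In this band the factors already past their corner are: zero at 440; net slope = 20 dB/decade.

20 dB/decade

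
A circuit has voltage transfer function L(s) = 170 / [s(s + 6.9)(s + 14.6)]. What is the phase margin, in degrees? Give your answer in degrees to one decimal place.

Gain crossover: |L(jω)| = 1 at ω ≈ 1.63 rad/sec.
∠L(j1.63) = −90° − arctan(1.63/6.9) − arctan(1.63/14.6) ≈ -109.69°
PM = 180° + (-109.69°) = 70.31°

70.3°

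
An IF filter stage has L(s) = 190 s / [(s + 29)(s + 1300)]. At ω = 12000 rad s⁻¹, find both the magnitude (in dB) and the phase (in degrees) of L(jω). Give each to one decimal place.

|j12000| = 1.2e+04
|j12000 + 29| = √(12000² + 29²) = 1.2e+04
|j12000 + 1300| = √(12000² + 1300²) = 1.207e+04
|L(j12000)| = 190 × 1.2e+04 / (1.2e+04 × 1.207e+04) = 0.015741
20 log₁₀(0.015741) = -36.06 dB
∠(j12000) = 90.00°
∠(j12000 + 29) = arctan(12000/29) = 89.86°
∠(j12000 + 1300) = arctan(12000/1300) = 83.82°
∠L(j12000) = 90.00° − (89.86° + 83.82°) = -83.68°

|L| = -36.1 dB, ∠L = -83.7°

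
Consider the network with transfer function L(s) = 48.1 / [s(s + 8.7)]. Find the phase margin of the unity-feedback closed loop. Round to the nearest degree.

61°

Gain crossover: |L(jω)| = 1 at ω ≈ 4.83 rad/sec.
∠L(j4.83) = −90° − arctan(4.83/8.7) ≈ -119.05°
PM = 180° + (-119.05°) = 60.95°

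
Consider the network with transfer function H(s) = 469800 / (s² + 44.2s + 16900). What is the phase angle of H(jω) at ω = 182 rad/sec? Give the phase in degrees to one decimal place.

-153.6°

∠[(j182)² + 44.2(j182) + 16900] = ∠[-16224 + j8044.4] = 153.63°
∠H(j182) = −153.63° = -153.63°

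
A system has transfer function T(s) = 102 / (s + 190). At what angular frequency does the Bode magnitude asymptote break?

190 rad/sec

The single real pole at s = −190 gives a corner at ω = 190 rad/sec.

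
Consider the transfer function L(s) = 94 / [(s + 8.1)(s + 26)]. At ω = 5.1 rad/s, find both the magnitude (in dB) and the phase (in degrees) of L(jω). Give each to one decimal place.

|L| = -8.6 dB, ∠L = -43.3°

|j5.1 + 8.1| = √(5.1² + 8.1²) = 9.572
|j5.1 + 26| = √(5.1² + 26²) = 26.5
|L(j5.1)| = 94 / (9.572 × 26.5) = 0.37065
20 log₁₀(0.37065) = -8.62 dB
∠(j5.1 + 8.1) = arctan(5.1/8.1) = 32.20°
∠(j5.1 + 26) = arctan(5.1/26) = 11.10°
∠L(j5.1) = − (32.20° + 11.10°) = -43.29°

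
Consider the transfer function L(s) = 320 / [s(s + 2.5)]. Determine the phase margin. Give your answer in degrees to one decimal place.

8.0 deg

Gain crossover: |L(jω)| = 1 at ω ≈ 17.8 rad/sec.
∠L(j17.8) = −90° − arctan(17.8/2.5) ≈ -172.01°
PM = 180° + (-172.01°) = 7.99°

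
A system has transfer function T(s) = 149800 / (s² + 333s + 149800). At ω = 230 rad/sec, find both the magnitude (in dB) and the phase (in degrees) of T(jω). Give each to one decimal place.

|(j230)² + 333(j230) + 149800| = |96900 + j76590| = 1.235e+05
|T(j230)| = 149800 / 1.235e+05 = 1.2128
20 log₁₀(1.2128) = 1.68 dB
∠[(j230)² + 333(j230) + 149800] = ∠[96900 + j76590] = 38.32°
∠T(j230) = −38.32° = -38.32°

|T| = 1.7 dB, ∠T = -38.3 deg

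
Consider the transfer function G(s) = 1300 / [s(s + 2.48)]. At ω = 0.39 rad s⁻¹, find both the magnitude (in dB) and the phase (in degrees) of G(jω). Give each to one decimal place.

|j0.39 + 2.48| = √(0.39² + 2.48²) = 2.51
|j0.39| = 0.39
|G(j0.39)| = 1300 / (2.51 × 0.39) = 1327.8
20 log₁₀(1327.8) = 62.46 dB
∠(j0.39 + 2.48) = arctan(0.39/2.48) = 8.94°
∠(j0.39) = 90.00°
∠G(j0.39) = − (8.94° + 90.00°) = -98.94°

|G| = 62.5 dB, ∠G = -98.9°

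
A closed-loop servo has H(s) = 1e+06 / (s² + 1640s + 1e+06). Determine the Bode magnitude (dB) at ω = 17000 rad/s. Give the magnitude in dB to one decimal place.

-49.2 dB

|(j17000)² + 1640(j17000) + 1e+06| = |-2.88e+08 + j2.788e+07| = 2.893e+08
|H(j17000)| = 1e+06 / 2.893e+08 = 0.0034561
20 log₁₀(0.0034561) = -49.23 dB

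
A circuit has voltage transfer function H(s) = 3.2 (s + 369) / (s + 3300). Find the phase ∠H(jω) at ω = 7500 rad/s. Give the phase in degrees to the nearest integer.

∠(j7500 + 369) = arctan(7500/369) = 87.18°
∠(j7500 + 3300) = arctan(7500/3300) = 66.25°
∠H(j7500) = 87.18° − 66.25° = 20.93°

21°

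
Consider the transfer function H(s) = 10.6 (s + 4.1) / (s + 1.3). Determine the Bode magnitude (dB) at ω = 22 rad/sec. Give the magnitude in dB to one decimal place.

20.6 dB

|j22 + 4.1| = √(22² + 4.1²) = 22.38
|j22 + 1.3| = √(22² + 1.3²) = 22.04
|H(j22)| = 10.6 × 22.38 / 22.04 = 10.764
20 log₁₀(10.764) = 20.64 dB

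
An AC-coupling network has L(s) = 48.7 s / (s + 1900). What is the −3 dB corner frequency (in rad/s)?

1900 rad/s

For a single-pole high-pass, the −3 dB point is at the pole: ω = 1900 rad/s.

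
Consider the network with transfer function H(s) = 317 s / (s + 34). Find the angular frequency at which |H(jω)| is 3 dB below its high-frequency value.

For a single-pole high-pass, the −3 dB point is at the pole: ω = 34 rad/sec.

34 rad/sec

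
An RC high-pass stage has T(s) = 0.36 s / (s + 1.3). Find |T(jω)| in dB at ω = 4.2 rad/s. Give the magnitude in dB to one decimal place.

|j4.2| = 4.2
|j4.2 + 1.3| = √(4.2² + 1.3²) = 4.397
|T(j4.2)| = 0.36 × 4.2 / 4.397 = 0.3439
20 log₁₀(0.3439) = -9.27 dB

-9.3 dB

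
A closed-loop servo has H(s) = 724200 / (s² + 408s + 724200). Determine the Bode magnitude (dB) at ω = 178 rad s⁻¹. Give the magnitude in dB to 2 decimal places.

|(j178)² + 408(j178) + 724200| = |6.9252e+05 + j72624| = 6.963e+05
|H(j178)| = 724200 / 6.963e+05 = 1.04
20 log₁₀(1.04) = 0.341 dB

0.34 dB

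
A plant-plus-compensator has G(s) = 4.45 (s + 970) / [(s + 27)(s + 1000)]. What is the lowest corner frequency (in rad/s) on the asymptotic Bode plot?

Break frequencies occur at each pole and zero magnitude: 27 rad/s, 970 rad/s, 1000 rad/s.
The lowest is 27 rad/s.

27 rad/s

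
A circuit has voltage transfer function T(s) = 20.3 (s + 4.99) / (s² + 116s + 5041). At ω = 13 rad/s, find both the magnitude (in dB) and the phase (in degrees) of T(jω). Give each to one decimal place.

|j13 + 4.99| = √(13² + 4.99²) = 13.92
|(j13)² + 116(j13) + 5041| = |4872 + j1508| = 5100
|T(j13)| = 20.3 × 13.92 / 5100 = 0.055426
20 log₁₀(0.055426) = -25.13 dB
∠(j13 + 4.99) = arctan(13/4.99) = 69.00°
∠[(j13)² + 116(j13) + 5041] = ∠[4872 + j1508] = 17.20°
∠T(j13) = 69.00° − 17.20° = 51.80°

|T| = -25.1 dB, ∠T = 51.8°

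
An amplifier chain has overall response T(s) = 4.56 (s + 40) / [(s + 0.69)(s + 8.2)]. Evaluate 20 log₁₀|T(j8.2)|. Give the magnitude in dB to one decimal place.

|j8.2 + 40| = √(8.2² + 40²) = 40.83
|j8.2 + 0.69| = √(8.2² + 0.69²) = 8.229
|j8.2 + 8.2| = √(8.2² + 8.2²) = 11.6
|T(j8.2)| = 4.56 × 40.83 / (8.229 × 11.6) = 1.9511
20 log₁₀(1.9511) = 5.81 dB

5.8 dB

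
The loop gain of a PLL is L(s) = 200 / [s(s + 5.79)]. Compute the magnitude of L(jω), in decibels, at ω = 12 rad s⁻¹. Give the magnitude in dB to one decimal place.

|j12 + 5.79| = √(12² + 5.79²) = 13.32
|j12| = 12
|L(j12)| = 200 / (13.32 × 12) = 1.2509
20 log₁₀(1.2509) = 1.94 dB

1.9 dB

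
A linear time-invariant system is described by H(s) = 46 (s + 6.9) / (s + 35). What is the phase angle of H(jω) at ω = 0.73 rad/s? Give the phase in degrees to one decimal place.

4.8 deg

∠(j0.73 + 6.9) = arctan(0.73/6.9) = 6.04°
∠(j0.73 + 35) = arctan(0.73/35) = 1.19°
∠H(j0.73) = 6.04° − 1.19° = 4.84°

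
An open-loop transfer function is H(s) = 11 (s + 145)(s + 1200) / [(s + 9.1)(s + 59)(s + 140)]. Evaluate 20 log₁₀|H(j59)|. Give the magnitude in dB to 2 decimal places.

8.74 dB

|j59 + 145| = √(59² + 145²) = 156.5
|j59 + 1200| = √(59² + 1200²) = 1201
|j59 + 9.1| = √(59² + 9.1²) = 59.7
|j59 + 59| = √(59² + 59²) = 83.44
|j59 + 140| = √(59² + 140²) = 151.9
|H(j59)| = 11 × 156.5 × 1201 / (59.7 × 83.44 × 151.9) = 2.7339
20 log₁₀(2.7339) = 8.736 dB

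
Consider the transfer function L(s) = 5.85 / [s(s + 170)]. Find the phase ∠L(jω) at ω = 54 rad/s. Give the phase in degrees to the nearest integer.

-108 deg

∠(j54 + 170) = arctan(54/170) = 17.62°
∠(j54) = 90.00°
∠L(j54) = − (17.62° + 90.00°) = -107.62°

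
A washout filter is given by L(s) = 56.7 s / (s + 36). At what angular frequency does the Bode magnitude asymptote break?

The single real pole at s = −36 gives a corner at ω = 36 rad/sec.

36 rad/sec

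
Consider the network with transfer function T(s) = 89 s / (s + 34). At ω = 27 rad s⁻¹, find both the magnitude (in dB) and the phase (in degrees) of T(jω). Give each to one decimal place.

|T| = 34.9 dB, ∠T = 51.5°

|j27| = 27
|j27 + 34| = √(27² + 34²) = 43.42
|T(j27)| = 89 × 27 / 43.42 = 55.348
20 log₁₀(55.348) = 34.86 dB
∠(j27) = 90.00°
∠(j27 + 34) = arctan(27/34) = 38.45°
∠T(j27) = 90.00° − 38.45° = 51.55°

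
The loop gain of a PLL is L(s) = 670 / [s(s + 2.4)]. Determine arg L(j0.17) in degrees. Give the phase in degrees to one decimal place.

-94.1°

∠(j0.17 + 2.4) = arctan(0.17/2.4) = 4.05°
∠(j0.17) = 90.00°
∠L(j0.17) = − (4.05° + 90.00°) = -94.05°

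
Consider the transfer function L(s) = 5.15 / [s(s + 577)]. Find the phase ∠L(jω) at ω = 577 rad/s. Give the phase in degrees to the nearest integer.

∠(j577 + 577) = arctan(577/577) = 45.00°
∠(j577) = 90.00°
∠L(j577) = − (45.00° + 90.00°) = -135.00°

-135 deg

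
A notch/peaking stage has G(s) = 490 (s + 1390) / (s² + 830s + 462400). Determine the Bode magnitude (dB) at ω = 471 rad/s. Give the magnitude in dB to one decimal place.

|j471 + 1390| = √(471² + 1390²) = 1468
|(j471)² + 830(j471) + 462400| = |2.4056e+05 + j3.9093e+05| = 4.59e+05
|G(j471)| = 490 × 1468 / 4.59e+05 = 1.5667
20 log₁₀(1.5667) = 3.90 dB

3.9 dB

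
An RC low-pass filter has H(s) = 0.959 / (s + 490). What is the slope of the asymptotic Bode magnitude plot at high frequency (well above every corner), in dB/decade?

With 0 zeros and 1 pole, the high-frequency asymptotic slope is 20 × (0 − 1) = -20 dB/decade.

-20 dB/decade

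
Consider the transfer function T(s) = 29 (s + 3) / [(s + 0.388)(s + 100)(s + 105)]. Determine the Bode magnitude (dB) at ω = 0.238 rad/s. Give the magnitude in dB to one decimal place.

-34.8 dB

|j0.238 + 3| = √(0.238² + 3²) = 3.009
|j0.238 + 0.388| = √(0.238² + 0.388²) = 0.4552
|j0.238 + 100| = √(0.238² + 100²) = 100
|j0.238 + 105| = √(0.238² + 105²) = 105
|T(j0.238)| = 29 × 3.009 / (0.4552 × 100 × 105) = 0.01826
20 log₁₀(0.01826) = -34.77 dB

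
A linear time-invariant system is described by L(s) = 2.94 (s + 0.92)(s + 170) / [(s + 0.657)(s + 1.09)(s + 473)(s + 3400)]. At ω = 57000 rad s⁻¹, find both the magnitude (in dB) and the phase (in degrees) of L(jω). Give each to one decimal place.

|L| = -180.9 dB, ∠L = -176.3°

|j57000 + 0.92| = √(57000² + 0.92²) = 5.7e+04
|j57000 + 170| = √(57000² + 170²) = 5.7e+04
|j57000 + 0.657| = √(57000² + 0.657²) = 5.7e+04
|j57000 + 1.09| = √(57000² + 1.09²) = 5.7e+04
|j57000 + 473| = √(57000² + 473²) = 5.7e+04
|j57000 + 3400| = √(57000² + 3400²) = 5.71e+04
|L(j57000)| = 2.94 × 5.7e+04 × 5.7e+04 / (5.7e+04 × 5.7e+04 × 5.7e+04 × 5.71e+04) = 9.0326e-10
20 log₁₀(9.0326e-10) = -180.88 dB
∠(j57000 + 0.92) = arctan(57000/0.92) = 90.00°
∠(j57000 + 170) = arctan(57000/170) = 89.83°
∠(j57000 + 0.657) = arctan(57000/0.657) = 90.00°
∠(j57000 + 1.09) = arctan(57000/1.09) = 90.00°
∠(j57000 + 473) = arctan(57000/473) = 89.52°
∠(j57000 + 3400) = arctan(57000/3400) = 86.59°
∠L(j57000) = 90.00° + 89.83° − (90.00° + 90.00° + 89.52° + 86.59°) = -176.28°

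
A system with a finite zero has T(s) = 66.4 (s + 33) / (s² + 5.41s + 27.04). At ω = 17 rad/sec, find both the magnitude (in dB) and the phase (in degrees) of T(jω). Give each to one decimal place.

|j17 + 33| = √(17² + 33²) = 37.12
|(j17)² + 5.41(j17) + 27.04| = |-261.96 + j91.97| = 277.6
|T(j17)| = 66.4 × 37.12 / 277.6 = 8.878
20 log₁₀(8.878) = 18.97 dB
∠(j17 + 33) = arctan(17/33) = 27.26°
∠[(j17)² + 5.41(j17) + 27.04] = ∠[-261.96 + j91.97] = 160.65°
∠T(j17) = 27.26° − 160.65° = -133.40°

|T| = 19.0 dB, ∠T = -133.4 deg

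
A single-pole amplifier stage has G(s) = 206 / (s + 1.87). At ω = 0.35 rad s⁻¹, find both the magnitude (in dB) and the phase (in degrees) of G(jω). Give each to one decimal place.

|G| = 40.7 dB, ∠G = -10.6°

|j0.35 + 1.87| = √(0.35² + 1.87²) = 1.902
|G(j0.35)| = 206 / 1.902 = 108.28
20 log₁₀(108.28) = 40.69 dB
∠(j0.35 + 1.87) = arctan(0.35/1.87) = 10.60°
∠G(j0.35) = −10.60° = -10.60°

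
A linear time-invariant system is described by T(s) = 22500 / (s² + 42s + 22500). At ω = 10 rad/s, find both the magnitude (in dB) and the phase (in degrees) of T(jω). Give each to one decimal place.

|T| = 0.0 dB, ∠T = -1.1 deg

|(j10)² + 42(j10) + 22500| = |22400 + j420| = 2.24e+04
|T(j10)| = 22500 / 2.24e+04 = 1.0043
20 log₁₀(1.0043) = 0.04 dB
∠[(j10)² + 42(j10) + 22500] = ∠[22400 + j420] = 1.07°
∠T(j10) = −1.07° = -1.07°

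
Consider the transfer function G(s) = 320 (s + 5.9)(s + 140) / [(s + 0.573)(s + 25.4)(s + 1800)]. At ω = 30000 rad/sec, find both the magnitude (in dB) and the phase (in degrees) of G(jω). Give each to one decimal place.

|j30000 + 5.9| = √(30000² + 5.9²) = 3e+04
|j30000 + 140| = √(30000² + 140²) = 3e+04
|j30000 + 0.573| = √(30000² + 0.573²) = 3e+04
|j30000 + 25.4| = √(30000² + 25.4²) = 3e+04
|j30000 + 1800| = √(30000² + 1800²) = 3.005e+04
|G(j30000)| = 320 × 3e+04 × 3e+04 / (3e+04 × 3e+04 × 3.005e+04) = 0.010648
20 log₁₀(0.010648) = -39.45 dB
∠(j30000 + 5.9) = arctan(30000/5.9) = 89.99°
∠(j30000 + 140) = arctan(30000/140) = 89.73°
∠(j30000 + 0.573) = arctan(30000/0.573) = 90.00°
∠(j30000 + 25.4) = arctan(30000/25.4) = 89.95°
∠(j30000 + 1800) = arctan(30000/1800) = 86.57°
∠G(j30000) = 89.99° + 89.73° − (90.00° + 89.95° + 86.57°) = -86.80°

|G| = -39.5 dB, ∠G = -86.8 deg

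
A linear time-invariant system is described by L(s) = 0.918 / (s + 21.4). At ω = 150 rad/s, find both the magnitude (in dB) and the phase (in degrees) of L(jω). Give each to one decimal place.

|j150 + 21.4| = √(150² + 21.4²) = 151.5
|L(j150)| = 0.918 / 151.5 = 0.0060587
20 log₁₀(0.0060587) = -44.35 dB
∠(j150 + 21.4) = arctan(150/21.4) = 81.88°
∠L(j150) = −81.88° = -81.88°

|L| = -44.4 dB, ∠L = -81.9°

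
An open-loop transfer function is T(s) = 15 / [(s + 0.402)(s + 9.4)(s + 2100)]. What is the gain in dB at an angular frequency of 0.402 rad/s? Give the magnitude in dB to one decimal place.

-57.5 dB

|j0.402 + 0.402| = √(0.402² + 0.402²) = 0.5685
|j0.402 + 9.4| = √(0.402² + 9.4²) = 9.409
|j0.402 + 2100| = √(0.402² + 2100²) = 2100
|T(j0.402)| = 15 / (0.5685 × 9.409 × 2100) = 0.0013354
20 log₁₀(0.0013354) = -57.49 dB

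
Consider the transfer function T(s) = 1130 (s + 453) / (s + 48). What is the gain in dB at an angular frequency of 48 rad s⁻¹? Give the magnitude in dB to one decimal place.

|j48 + 453| = √(48² + 453²) = 455.5
|j48 + 48| = √(48² + 48²) = 67.88
|T(j48)| = 1130 × 455.5 / 67.88 = 7583.1
20 log₁₀(7583.1) = 77.60 dB

77.6 dB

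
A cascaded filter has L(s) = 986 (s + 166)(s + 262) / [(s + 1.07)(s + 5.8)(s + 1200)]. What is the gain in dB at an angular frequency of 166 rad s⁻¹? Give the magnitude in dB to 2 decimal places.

|j166 + 166| = √(166² + 166²) = 234.8
|j166 + 262| = √(166² + 262²) = 310.2
|j166 + 1.07| = √(166² + 1.07²) = 166
|j166 + 5.8| = √(166² + 5.8²) = 166.1
|j166 + 1200| = √(166² + 1200²) = 1211
|L(j166)| = 986 × 234.8 × 310.2 / (166 × 166.1 × 1211) = 2.1493
20 log₁₀(2.1493) = 6.646 dB

6.65 dB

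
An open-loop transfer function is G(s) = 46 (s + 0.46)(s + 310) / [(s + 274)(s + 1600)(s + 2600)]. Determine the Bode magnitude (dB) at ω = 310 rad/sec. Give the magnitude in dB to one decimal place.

|j310 + 0.46| = √(310² + 0.46²) = 310
|j310 + 310| = √(310² + 310²) = 438.4
|j310 + 274| = √(310² + 274²) = 413.7
|j310 + 1600| = √(310² + 1600²) = 1630
|j310 + 2600| = √(310² + 2600²) = 2618
|G(j310)| = 46 × 310 × 438.4 / (413.7 × 1630 × 2618) = 0.0035409
20 log₁₀(0.0035409) = -49.02 dB

-49.0 dB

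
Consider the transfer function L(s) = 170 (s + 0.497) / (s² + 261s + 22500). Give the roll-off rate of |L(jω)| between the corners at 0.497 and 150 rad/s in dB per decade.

20 dB/decade

In this band the factors already past their corner are: zero at 0.497; net slope = 20 dB/decade.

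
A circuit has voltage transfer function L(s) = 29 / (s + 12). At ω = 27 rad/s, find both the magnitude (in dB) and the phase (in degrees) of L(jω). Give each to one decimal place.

|j27 + 12| = √(27² + 12²) = 29.55
|L(j27)| = 29 / 29.55 = 0.9815
20 log₁₀(0.9815) = -0.16 dB
∠(j27 + 12) = arctan(27/12) = 66.04°
∠L(j27) = −66.04° = -66.04°

|L| = -0.2 dB, ∠L = -66.0 deg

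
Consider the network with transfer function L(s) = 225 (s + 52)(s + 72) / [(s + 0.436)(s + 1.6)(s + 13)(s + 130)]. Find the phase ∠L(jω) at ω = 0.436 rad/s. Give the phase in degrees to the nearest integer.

-62°

∠(j0.436 + 52) = arctan(0.436/52) = 0.48°
∠(j0.436 + 72) = arctan(0.436/72) = 0.35°
∠(j0.436 + 0.436) = arctan(0.436/0.436) = 45.00°
∠(j0.436 + 1.6) = arctan(0.436/1.6) = 15.24°
∠(j0.436 + 13) = arctan(0.436/13) = 1.92°
∠(j0.436 + 130) = arctan(0.436/130) = 0.19°
∠L(j0.436) = 0.48° + 0.35° − (45.00° + 15.24° + 1.92° + 0.19°) = -61.53°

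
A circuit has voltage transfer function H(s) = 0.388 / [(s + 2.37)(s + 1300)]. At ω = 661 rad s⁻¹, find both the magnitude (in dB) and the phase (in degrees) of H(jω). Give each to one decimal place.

|H| = -127.9 dB, ∠H = -116.7 deg

|j661 + 2.37| = √(661² + 2.37²) = 661
|j661 + 1300| = √(661² + 1300²) = 1458
|H(j661)| = 0.388 / (661 × 1458) = 4.0249e-07
20 log₁₀(4.0249e-07) = -127.90 dB
∠(j661 + 2.37) = arctan(661/2.37) = 89.79°
∠(j661 + 1300) = arctan(661/1300) = 26.95°
∠H(j661) = − (89.79° + 26.95°) = -116.75°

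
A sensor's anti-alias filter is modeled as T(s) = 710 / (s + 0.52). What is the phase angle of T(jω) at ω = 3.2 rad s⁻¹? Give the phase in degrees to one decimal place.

∠(j3.2 + 0.52) = arctan(3.2/0.52) = 80.77°
∠T(j3.2) = −80.77° = -80.77°

-80.8 deg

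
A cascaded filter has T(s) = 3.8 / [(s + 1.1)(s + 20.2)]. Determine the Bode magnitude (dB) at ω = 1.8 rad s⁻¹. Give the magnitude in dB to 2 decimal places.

|j1.8 + 1.1| = √(1.8² + 1.1²) = 2.11
|j1.8 + 20.2| = √(1.8² + 20.2²) = 20.28
|T(j1.8)| = 3.8 / (2.11 × 20.28) = 0.088825
20 log₁₀(0.088825) = -21.029 dB

-21.03 dB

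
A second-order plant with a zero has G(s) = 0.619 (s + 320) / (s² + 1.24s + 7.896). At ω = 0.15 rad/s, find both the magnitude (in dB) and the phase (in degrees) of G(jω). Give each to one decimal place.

|j0.15 + 320| = √(0.15² + 320²) = 320
|(j0.15)² + 1.24(j0.15) + 7.896| = |7.8735 + j0.186| = 7.876
|G(j0.15)| = 0.619 × 320 / 7.876 = 25.151
20 log₁₀(25.151) = 28.01 dB
∠(j0.15 + 320) = arctan(0.15/320) = 0.03°
∠[(j0.15)² + 1.24(j0.15) + 7.896] = ∠[7.8735 + j0.186] = 1.35°
∠G(j0.15) = 0.03° − 1.35° = -1.33°

|G| = 28.0 dB, ∠G = -1.3 deg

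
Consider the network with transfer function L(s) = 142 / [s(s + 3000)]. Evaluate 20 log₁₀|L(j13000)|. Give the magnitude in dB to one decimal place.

|j13000 + 3000| = √(13000² + 3000²) = 1.334e+04
|j13000| = 1.3e+04
|L(j13000)| = 142 / (1.334e+04 × 1.3e+04) = 8.1872e-07
20 log₁₀(8.1872e-07) = -121.74 dB

-121.7 dB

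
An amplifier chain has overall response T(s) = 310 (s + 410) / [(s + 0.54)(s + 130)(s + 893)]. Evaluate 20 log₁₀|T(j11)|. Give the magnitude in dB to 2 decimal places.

-20.08 dB

|j11 + 410| = √(11² + 410²) = 410.1
|j11 + 0.54| = √(11² + 0.54²) = 11.01
|j11 + 130| = √(11² + 130²) = 130.5
|j11 + 893| = √(11² + 893²) = 893.1
|T(j11)| = 310 × 410.1 / (11.01 × 130.5 × 893.1) = 0.099085
20 log₁₀(0.099085) = -20.080 dB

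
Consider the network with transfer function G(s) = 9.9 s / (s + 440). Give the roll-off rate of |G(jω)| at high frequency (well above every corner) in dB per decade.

With 1 zero and 1 pole, the high-frequency asymptotic slope is 20 × (1 − 1) = 0 dB/decade.

0 dB/decade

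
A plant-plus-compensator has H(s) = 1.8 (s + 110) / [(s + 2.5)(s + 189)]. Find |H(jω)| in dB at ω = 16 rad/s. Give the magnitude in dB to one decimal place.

-23.7 dB

|j16 + 110| = √(16² + 110²) = 111.2
|j16 + 2.5| = √(16² + 2.5²) = 16.19
|j16 + 189| = √(16² + 189²) = 189.7
|H(j16)| = 1.8 × 111.2 / (16.19 × 189.7) = 0.065139
20 log₁₀(0.065139) = -23.72 dB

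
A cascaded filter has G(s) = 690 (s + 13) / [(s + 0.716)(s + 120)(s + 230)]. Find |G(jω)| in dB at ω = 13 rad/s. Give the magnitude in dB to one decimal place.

-29.1 dB

|j13 + 13| = √(13² + 13²) = 18.38
|j13 + 0.716| = √(13² + 0.716²) = 13.02
|j13 + 120| = √(13² + 120²) = 120.7
|j13 + 230| = √(13² + 230²) = 230.4
|G(j13)| = 690 × 18.38 / (13.02 × 120.7 × 230.4) = 0.035041
20 log₁₀(0.035041) = -29.11 dB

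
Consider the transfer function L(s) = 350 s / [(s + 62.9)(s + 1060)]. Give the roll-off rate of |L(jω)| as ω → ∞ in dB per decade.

With 1 zero and 2 poles, the high-frequency asymptotic slope is 20 × (1 − 2) = -20 dB/decade.

-20 dB/decade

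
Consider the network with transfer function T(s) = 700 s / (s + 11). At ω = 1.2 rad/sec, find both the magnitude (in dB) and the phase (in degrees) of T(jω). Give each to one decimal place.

|j1.2| = 1.2
|j1.2 + 11| = √(1.2² + 11²) = 11.07
|T(j1.2)| = 700 × 1.2 / 11.07 = 75.913
20 log₁₀(75.913) = 37.61 dB
∠(j1.2) = 90.00°
∠(j1.2 + 11) = arctan(1.2/11) = 6.23°
∠T(j1.2) = 90.00° − 6.23° = 83.77°

|T| = 37.6 dB, ∠T = 83.8 deg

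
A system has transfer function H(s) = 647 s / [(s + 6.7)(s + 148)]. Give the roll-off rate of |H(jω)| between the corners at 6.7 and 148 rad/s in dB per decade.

0 dB/decade

In this band the factors already past their corner are: 1 differentiator zero, pole at 6.7; net slope = 0 dB/decade.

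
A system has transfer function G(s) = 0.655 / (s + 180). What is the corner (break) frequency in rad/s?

The single real pole at s = −180 gives a corner at ω = 180 rad/s.

180 rad/s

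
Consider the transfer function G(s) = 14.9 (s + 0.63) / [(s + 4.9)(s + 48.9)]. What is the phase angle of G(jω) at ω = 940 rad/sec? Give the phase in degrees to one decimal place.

-86.8°

∠(j940 + 0.63) = arctan(940/0.63) = 89.96°
∠(j940 + 4.9) = arctan(940/4.9) = 89.70°
∠(j940 + 48.9) = arctan(940/48.9) = 87.02°
∠G(j940) = 89.96° − (89.70° + 87.02°) = -86.76°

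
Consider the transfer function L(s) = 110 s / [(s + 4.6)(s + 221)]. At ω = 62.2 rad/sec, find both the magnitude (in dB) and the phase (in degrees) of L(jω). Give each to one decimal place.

|j62.2| = 62.2
|j62.2 + 4.6| = √(62.2² + 4.6²) = 62.37
|j62.2 + 221| = √(62.2² + 221²) = 229.6
|L(j62.2)| = 110 × 62.2 / (62.37 × 229.6) = 0.47782
20 log₁₀(0.47782) = -6.41 dB
∠(j62.2) = 90.00°
∠(j62.2 + 4.6) = arctan(62.2/4.6) = 85.77°
∠(j62.2 + 221) = arctan(62.2/221) = 15.72°
∠L(j62.2) = 90.00° − (85.77° + 15.72°) = -11.49°

|L| = -6.4 dB, ∠L = -11.5°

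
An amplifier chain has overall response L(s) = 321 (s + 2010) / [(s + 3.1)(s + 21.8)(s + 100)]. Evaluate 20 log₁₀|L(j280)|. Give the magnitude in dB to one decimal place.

-31.1 dB

|j280 + 2010| = √(280² + 2010²) = 2029
|j280 + 3.1| = √(280² + 3.1²) = 280
|j280 + 21.8| = √(280² + 21.8²) = 280.8
|j280 + 100| = √(280² + 100²) = 297.3
|L(j280)| = 321 × 2029 / (280 × 280.8 × 297.3) = 0.027861
20 log₁₀(0.027861) = -31.10 dB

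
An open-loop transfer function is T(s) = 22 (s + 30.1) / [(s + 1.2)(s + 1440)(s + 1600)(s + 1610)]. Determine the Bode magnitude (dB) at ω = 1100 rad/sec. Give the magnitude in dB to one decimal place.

|j1100 + 30.1| = √(1100² + 30.1²) = 1100
|j1100 + 1.2| = √(1100² + 1.2²) = 1100
|j1100 + 1440| = √(1100² + 1440²) = 1812
|j1100 + 1600| = √(1100² + 1600²) = 1942
|j1100 + 1610| = √(1100² + 1610²) = 1950
|T(j1100)| = 22 × 1100 / (1100 × 1812 × 1942 × 1950) = 3.2079e-09
20 log₁₀(3.2079e-09) = -169.88 dB

-169.9 dB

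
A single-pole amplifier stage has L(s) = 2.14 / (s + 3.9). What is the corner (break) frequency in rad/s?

3.9 rad/s

The single real pole at s = −3.9 gives a corner at ω = 3.9 rad/s.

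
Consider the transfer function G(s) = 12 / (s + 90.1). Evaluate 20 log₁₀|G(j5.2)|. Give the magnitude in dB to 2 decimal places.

-17.53 dB

|j5.2 + 90.1| = √(5.2² + 90.1²) = 90.25
|G(j5.2)| = 12 / 90.25 = 0.13296
20 log₁₀(0.13296) = -17.525 dB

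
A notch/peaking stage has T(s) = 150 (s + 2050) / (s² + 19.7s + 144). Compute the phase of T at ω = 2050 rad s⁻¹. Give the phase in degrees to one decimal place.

∠(j2050 + 2050) = arctan(2050/2050) = 45.00°
∠[(j2050)² + 19.7(j2050) + 144] = ∠[-4.2024e+06 + j40385] = 179.45°
∠T(j2050) = 45.00° − 179.45° = -134.45°

-134.4°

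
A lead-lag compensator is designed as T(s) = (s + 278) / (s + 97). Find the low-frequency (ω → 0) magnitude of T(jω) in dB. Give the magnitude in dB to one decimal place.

9.1 dB

T(0) = 1 × 278 / 97 = 2.866
20 log₁₀(2.866) = 9.15 dB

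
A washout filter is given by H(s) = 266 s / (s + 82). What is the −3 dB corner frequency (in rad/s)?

For a single-pole high-pass, the −3 dB point is at the pole: ω = 82 rad/s.

82 rad/s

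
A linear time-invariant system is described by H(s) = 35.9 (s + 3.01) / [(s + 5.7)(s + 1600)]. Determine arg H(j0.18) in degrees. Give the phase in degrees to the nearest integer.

∠(j0.18 + 3.01) = arctan(0.18/3.01) = 3.42°
∠(j0.18 + 5.7) = arctan(0.18/5.7) = 1.81°
∠(j0.18 + 1600) = arctan(0.18/1600) = 0.01°
∠H(j0.18) = 3.42° − (1.81° + 0.01°) = 1.61°

2°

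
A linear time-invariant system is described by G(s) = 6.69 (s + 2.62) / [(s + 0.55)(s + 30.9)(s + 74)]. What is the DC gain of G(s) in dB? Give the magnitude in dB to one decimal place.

-37.1 dB

G(0) = 6.69 × 2.62 / (0.55 × 30.9 × 74) = 0.013937
20 log₁₀(0.013937) = -37.12 dB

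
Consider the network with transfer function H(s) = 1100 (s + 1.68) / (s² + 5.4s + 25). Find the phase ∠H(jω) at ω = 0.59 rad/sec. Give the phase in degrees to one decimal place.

∠(j0.59 + 1.68) = arctan(0.59/1.68) = 19.35°
∠[(j0.59)² + 5.4(j0.59) + 25] = ∠[24.652 + j3.186] = 7.36°
∠H(j0.59) = 19.35° − 7.36° = 11.99°

12.0°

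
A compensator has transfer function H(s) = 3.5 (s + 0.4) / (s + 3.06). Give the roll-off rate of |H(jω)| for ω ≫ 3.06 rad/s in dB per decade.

0 dB/decade

With 1 zero and 1 pole, the high-frequency asymptotic slope is 20 × (1 − 1) = 0 dB/decade.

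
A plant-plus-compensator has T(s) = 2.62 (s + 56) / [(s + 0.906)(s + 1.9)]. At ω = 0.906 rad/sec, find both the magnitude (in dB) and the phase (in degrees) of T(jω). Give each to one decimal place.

|j0.906 + 56| = √(0.906² + 56²) = 56.01
|j0.906 + 0.906| = √(0.906² + 0.906²) = 1.281
|j0.906 + 1.9| = √(0.906² + 1.9²) = 2.105
|T(j0.906)| = 2.62 × 56.01 / (1.281 × 2.105) = 54.408
20 log₁₀(54.408) = 34.71 dB
∠(j0.906 + 56) = arctan(0.906/56) = 0.93°
∠(j0.906 + 0.906) = arctan(0.906/0.906) = 45.00°
∠(j0.906 + 1.9) = arctan(0.906/1.9) = 25.49°
∠T(j0.906) = 0.93° − (45.00° + 25.49°) = -69.57°

|T| = 34.7 dB, ∠T = -69.6°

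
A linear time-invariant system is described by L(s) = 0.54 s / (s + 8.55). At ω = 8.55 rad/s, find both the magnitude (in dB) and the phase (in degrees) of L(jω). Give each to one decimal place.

|L| = -8.4 dB, ∠L = 45.0°

|j8.55| = 8.55
|j8.55 + 8.55| = √(8.55² + 8.55²) = 12.09
|L(j8.55)| = 0.54 × 8.55 / 12.09 = 0.38184
20 log₁₀(0.38184) = -8.36 dB
∠(j8.55) = 90.00°
∠(j8.55 + 8.55) = arctan(8.55/8.55) = 45.00°
∠L(j8.55) = 90.00° − 45.00° = 45.00°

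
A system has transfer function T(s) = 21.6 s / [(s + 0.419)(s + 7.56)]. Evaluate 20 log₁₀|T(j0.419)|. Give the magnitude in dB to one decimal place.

|j0.419| = 0.419
|j0.419 + 0.419| = √(0.419² + 0.419²) = 0.5926
|j0.419 + 7.56| = √(0.419² + 7.56²) = 7.572
|T(j0.419)| = 21.6 × 0.419 / (0.5926 × 7.572) = 2.0172
20 log₁₀(2.0172) = 6.10 dB

6.1 dB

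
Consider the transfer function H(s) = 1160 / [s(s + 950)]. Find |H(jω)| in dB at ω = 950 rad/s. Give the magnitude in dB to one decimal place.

-60.8 dB

|j950 + 950| = √(950² + 950²) = 1344
|j950| = 950
|H(j950)| = 1160 / (1344 × 950) = 0.00090886
20 log₁₀(0.00090886) = -60.83 dB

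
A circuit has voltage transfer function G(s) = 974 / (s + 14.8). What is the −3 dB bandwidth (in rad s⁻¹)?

For a single-pole low-pass, the −3 dB point is at the pole: ω = 14.8 rad s⁻¹.

14.8 rad s⁻¹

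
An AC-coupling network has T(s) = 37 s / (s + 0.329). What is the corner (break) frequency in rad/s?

0.329 rad/s

The single real pole at s = −0.329 gives a corner at ω = 0.329 rad/s.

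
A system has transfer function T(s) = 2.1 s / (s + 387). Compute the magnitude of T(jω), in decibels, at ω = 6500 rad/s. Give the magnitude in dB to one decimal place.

6.4 dB

|j6500| = 6500
|j6500 + 387| = √(6500² + 387²) = 6512
|T(j6500)| = 2.1 × 6500 / 6512 = 2.0963
20 log₁₀(2.0963) = 6.43 dB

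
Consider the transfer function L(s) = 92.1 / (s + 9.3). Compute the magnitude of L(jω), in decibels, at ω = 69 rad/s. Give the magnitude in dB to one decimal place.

|j69 + 9.3| = √(69² + 9.3²) = 69.62
|L(j69)| = 92.1 / 69.62 = 1.3228
20 log₁₀(1.3228) = 2.43 dB

2.4 dB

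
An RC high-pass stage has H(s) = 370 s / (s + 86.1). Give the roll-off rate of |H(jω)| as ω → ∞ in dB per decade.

0 dB/decade

With 1 zero and 1 pole, the high-frequency asymptotic slope is 20 × (1 − 1) = 0 dB/decade.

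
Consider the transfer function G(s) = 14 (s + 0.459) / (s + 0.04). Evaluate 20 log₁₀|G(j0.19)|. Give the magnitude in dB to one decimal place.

|j0.19 + 0.459| = √(0.19² + 0.459²) = 0.4968
|j0.19 + 0.04| = √(0.19² + 0.04²) = 0.1942
|G(j0.19)| = 14 × 0.4968 / 0.1942 = 35.819
20 log₁₀(35.819) = 31.08 dB

31.1 dB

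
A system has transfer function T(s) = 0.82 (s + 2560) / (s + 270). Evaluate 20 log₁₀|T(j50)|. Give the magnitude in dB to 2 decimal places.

17.67 dB

|j50 + 2560| = √(50² + 2560²) = 2560
|j50 + 270| = √(50² + 270²) = 274.6
|T(j50)| = 0.82 × 2560 / 274.6 = 7.6463
20 log₁₀(7.6463) = 17.669 dB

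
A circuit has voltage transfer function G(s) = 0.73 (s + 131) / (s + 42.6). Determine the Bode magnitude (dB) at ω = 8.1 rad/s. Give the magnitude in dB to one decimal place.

|j8.1 + 131| = √(8.1² + 131²) = 131.3
|j8.1 + 42.6| = √(8.1² + 42.6²) = 43.36
|G(j8.1)| = 0.73 × 131.3 / 43.36 = 2.2095
20 log₁₀(2.2095) = 6.89 dB

6.9 dB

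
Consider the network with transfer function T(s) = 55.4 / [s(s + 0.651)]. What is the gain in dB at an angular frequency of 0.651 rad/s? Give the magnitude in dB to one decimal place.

39.3 dB

|j0.651 + 0.651| = √(0.651² + 0.651²) = 0.9207
|j0.651| = 0.651
|T(j0.651)| = 55.4 / (0.9207 × 0.651) = 92.434
20 log₁₀(92.434) = 39.32 dB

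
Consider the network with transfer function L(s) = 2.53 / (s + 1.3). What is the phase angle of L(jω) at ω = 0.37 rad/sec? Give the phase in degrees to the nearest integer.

∠(j0.37 + 1.3) = arctan(0.37/1.3) = 15.89°
∠L(j0.37) = −15.89° = -15.89°

-16 deg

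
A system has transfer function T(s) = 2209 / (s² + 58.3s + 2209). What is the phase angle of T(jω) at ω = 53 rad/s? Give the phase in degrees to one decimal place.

∠[(j53)² + 58.3(j53) + 2209] = ∠[-600 + j3089.9] = 100.99°
∠T(j53) = −100.99° = -100.99°

-101.0°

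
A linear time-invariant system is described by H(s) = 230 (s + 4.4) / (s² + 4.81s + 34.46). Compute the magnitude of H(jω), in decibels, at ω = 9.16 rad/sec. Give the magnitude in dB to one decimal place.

31.0 dB

|j9.16 + 4.4| = √(9.16² + 4.4²) = 10.16
|(j9.16)² + 4.81(j9.16) + 34.46| = |-49.446 + j44.06| = 66.23
|H(j9.16)| = 230 × 10.16 / 66.23 = 35.291
20 log₁₀(35.291) = 30.95 dB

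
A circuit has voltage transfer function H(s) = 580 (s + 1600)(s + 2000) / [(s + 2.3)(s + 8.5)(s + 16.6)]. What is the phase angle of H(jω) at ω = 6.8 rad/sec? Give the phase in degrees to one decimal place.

-131.8 deg

∠(j6.8 + 1600) = arctan(6.8/1600) = 0.24°
∠(j6.8 + 2000) = arctan(6.8/2000) = 0.19°
∠(j6.8 + 2.3) = arctan(6.8/2.3) = 71.31°
∠(j6.8 + 8.5) = arctan(6.8/8.5) = 38.66°
∠(j6.8 + 16.6) = arctan(6.8/16.6) = 22.28°
∠H(j6.8) = 0.24° + 0.19° − (71.31° + 38.66° + 22.28°) = -131.81°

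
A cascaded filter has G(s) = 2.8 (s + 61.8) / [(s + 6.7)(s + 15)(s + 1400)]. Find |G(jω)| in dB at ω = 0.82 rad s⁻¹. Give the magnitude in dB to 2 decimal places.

-58.28 dB

|j0.82 + 61.8| = √(0.82² + 61.8²) = 61.81
|j0.82 + 6.7| = √(0.82² + 6.7²) = 6.75
|j0.82 + 15| = √(0.82² + 15²) = 15.02
|j0.82 + 1400| = √(0.82² + 1400²) = 1400
|G(j0.82)| = 2.8 × 61.81 / (6.75 × 15.02 × 1400) = 0.001219
20 log₁₀(0.001219) = -58.280 dB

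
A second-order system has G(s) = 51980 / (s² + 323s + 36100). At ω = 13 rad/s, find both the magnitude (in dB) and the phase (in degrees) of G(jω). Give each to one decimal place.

|(j13)² + 323(j13) + 36100| = |35931 + j4199| = 3.618e+04
|G(j13)| = 51980 / 3.618e+04 = 1.4369
20 log₁₀(1.4369) = 3.15 dB
∠[(j13)² + 323(j13) + 36100] = ∠[35931 + j4199] = 6.67°
∠G(j13) = −6.67° = -6.67°

|G| = 3.1 dB, ∠G = -6.7°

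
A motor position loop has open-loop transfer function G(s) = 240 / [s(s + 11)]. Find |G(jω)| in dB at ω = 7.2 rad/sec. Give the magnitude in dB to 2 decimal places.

8.08 dB

|j7.2 + 11| = √(7.2² + 11²) = 13.15
|j7.2| = 7.2
|G(j7.2)| = 240 / (13.15 × 7.2) = 2.5355
20 log₁₀(2.5355) = 8.081 dB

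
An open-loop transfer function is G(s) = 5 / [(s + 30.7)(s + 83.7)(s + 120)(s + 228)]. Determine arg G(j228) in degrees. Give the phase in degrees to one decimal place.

-259.4 deg

∠(j228 + 30.7) = arctan(228/30.7) = 82.33°
∠(j228 + 83.7) = arctan(228/83.7) = 69.84°
∠(j228 + 120) = arctan(228/120) = 62.24°
∠(j228 + 228) = arctan(228/228) = 45.00°
∠G(j228) = − (82.33° + 69.84° + 62.24° + 45.00°) = -259.41°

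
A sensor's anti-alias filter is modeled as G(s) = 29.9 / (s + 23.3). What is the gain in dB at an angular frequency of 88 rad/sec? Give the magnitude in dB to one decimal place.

-9.7 dB

|j88 + 23.3| = √(88² + 23.3²) = 91.03
|G(j88)| = 29.9 / 91.03 = 0.32845
20 log₁₀(0.32845) = -9.67 dB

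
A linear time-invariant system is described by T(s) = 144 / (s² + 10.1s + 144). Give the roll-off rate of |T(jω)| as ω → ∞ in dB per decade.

With 0 zeros and 2 poles, the high-frequency asymptotic slope is 20 × (0 − 2) = -40 dB/decade.

-40 dB/decade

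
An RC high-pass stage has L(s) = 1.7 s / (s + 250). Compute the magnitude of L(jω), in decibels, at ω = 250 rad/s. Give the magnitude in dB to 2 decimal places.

1.60 dB

|j250| = 250
|j250 + 250| = √(250² + 250²) = 353.6
|L(j250)| = 1.7 × 250 / 353.6 = 1.2021
20 log₁₀(1.2021) = 1.599 dB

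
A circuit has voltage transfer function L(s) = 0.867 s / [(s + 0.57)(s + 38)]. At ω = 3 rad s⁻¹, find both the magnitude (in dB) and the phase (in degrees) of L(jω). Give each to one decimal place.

|j3| = 3
|j3 + 0.57| = √(3² + 0.57²) = 3.054
|j3 + 38| = √(3² + 38²) = 38.12
|L(j3)| = 0.867 × 3 / (3.054 × 38.12) = 0.022345
20 log₁₀(0.022345) = -33.02 dB
∠(j3) = 90.00°
∠(j3 + 0.57) = arctan(3/0.57) = 79.24°
∠(j3 + 38) = arctan(3/38) = 4.51°
∠L(j3) = 90.00° − (79.24° + 4.51°) = 6.24°

|L| = -33.0 dB, ∠L = 6.2°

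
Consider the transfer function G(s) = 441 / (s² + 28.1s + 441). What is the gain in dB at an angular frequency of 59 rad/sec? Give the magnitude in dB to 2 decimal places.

-17.90 dB

|(j59)² + 28.1(j59) + 441| = |-3040 + j1657.9| = 3463
|G(j59)| = 441 / 3463 = 0.12736
20 log₁₀(0.12736) = -17.900 dB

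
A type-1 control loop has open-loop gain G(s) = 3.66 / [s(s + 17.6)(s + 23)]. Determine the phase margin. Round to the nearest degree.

Gain crossover: |G(jω)| = 1 at ω ≈ 0.00904 rad/s.
∠G(j0.00904) = −90° − arctan(0.00904/17.6) − arctan(0.00904/23) ≈ -90.05°
PM = 180° + (-90.05°) = 89.95°

90 deg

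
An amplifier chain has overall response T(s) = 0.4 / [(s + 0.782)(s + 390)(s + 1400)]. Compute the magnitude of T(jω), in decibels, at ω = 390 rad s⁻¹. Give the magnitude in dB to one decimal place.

-177.9 dB

|j390 + 0.782| = √(390² + 0.782²) = 390
|j390 + 390| = √(390² + 390²) = 551.5
|j390 + 1400| = √(390² + 1400²) = 1453
|T(j390)| = 0.4 / (390 × 551.5 × 1453) = 1.2796e-09
20 log₁₀(1.2796e-09) = -177.86 dB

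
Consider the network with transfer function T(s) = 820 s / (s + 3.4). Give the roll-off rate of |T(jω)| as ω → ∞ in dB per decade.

With 1 zero and 1 pole, the high-frequency asymptotic slope is 20 × (1 − 1) = 0 dB/decade.

0 dB/decade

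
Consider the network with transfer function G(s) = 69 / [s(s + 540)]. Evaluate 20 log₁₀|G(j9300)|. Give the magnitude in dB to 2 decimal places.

-121.98 dB

|j9300 + 540| = √(9300² + 540²) = 9316
|j9300| = 9300
|G(j9300)| = 69 / (9316 × 9300) = 7.9644e-07
20 log₁₀(7.9644e-07) = -121.977 dB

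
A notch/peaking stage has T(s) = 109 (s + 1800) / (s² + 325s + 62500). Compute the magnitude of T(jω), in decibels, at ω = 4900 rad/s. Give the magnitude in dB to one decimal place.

-32.5 dB

|j4900 + 1800| = √(4900² + 1800²) = 5220
|(j4900)² + 325(j4900) + 62500| = |-2.3948e+07 + j1.5925e+06| = 2.4e+07
|T(j4900)| = 109 × 5220 / 2.4e+07 = 0.023708
20 log₁₀(0.023708) = -32.50 dB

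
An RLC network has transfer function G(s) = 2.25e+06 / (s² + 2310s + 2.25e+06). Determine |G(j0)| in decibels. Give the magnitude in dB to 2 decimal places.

G(0) = 2.25e+06 / 2.25e+06 = 1
20 log₁₀(1) = 0.000 dB

0.00 dB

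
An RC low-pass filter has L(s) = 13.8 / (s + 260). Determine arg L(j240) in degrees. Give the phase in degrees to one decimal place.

∠(j240 + 260) = arctan(240/260) = 42.71°
∠L(j240) = −42.71° = -42.71°

-42.7°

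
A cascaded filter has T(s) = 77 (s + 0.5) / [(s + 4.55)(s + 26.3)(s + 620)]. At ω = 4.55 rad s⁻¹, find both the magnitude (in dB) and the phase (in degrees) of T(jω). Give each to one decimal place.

|T| = -49.6 dB, ∠T = 28.5°

|j4.55 + 0.5| = √(4.55² + 0.5²) = 4.577
|j4.55 + 4.55| = √(4.55² + 4.55²) = 6.435
|j4.55 + 26.3| = √(4.55² + 26.3²) = 26.69
|j4.55 + 620| = √(4.55² + 620²) = 620
|T(j4.55)| = 77 × 4.577 / (6.435 × 26.69 × 620) = 0.0033099
20 log₁₀(0.0033099) = -49.60 dB
∠(j4.55 + 0.5) = arctan(4.55/0.5) = 83.73°
∠(j4.55 + 4.55) = arctan(4.55/4.55) = 45.00°
∠(j4.55 + 26.3) = arctan(4.55/26.3) = 9.82°
∠(j4.55 + 620) = arctan(4.55/620) = 0.42°
∠T(j4.55) = 83.73° − (45.00° + 9.82° + 0.42°) = 28.49°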